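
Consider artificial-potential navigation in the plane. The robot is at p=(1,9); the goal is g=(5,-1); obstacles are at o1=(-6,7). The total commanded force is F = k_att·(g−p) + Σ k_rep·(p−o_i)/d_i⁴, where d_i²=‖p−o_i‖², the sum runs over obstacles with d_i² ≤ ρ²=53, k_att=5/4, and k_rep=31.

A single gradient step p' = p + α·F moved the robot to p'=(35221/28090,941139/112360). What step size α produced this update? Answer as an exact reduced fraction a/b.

α = 1/20

F_att = 5/4·(g−p) = 5/4·(4,-10) = (5.0000,-12.5000)
o1: d²=53 ≤ ρ²=53; F_rep = 31·(7,2)/53² = (0.0773,0.0221)
F = F_att + ΣF_rep = (5.0773,-12.4779)
Δp = p'−p = (0.2539,-0.6239); α = Δx/Fx = (7131/28090) / (14262/2809) = 1/20
check: Δy/Fy = (-70101/112360) / (-70101/5618) = 1/20 ✓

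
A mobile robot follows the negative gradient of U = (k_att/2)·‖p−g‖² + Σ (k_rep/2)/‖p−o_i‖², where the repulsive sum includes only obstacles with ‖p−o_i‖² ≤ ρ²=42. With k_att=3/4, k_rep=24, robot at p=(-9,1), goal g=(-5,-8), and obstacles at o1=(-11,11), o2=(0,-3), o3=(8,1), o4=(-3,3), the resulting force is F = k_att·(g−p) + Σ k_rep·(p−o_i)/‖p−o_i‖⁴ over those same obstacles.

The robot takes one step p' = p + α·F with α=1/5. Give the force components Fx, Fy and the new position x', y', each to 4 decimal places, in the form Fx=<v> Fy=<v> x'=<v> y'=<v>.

F_att = 3/4·(g−p) = 3/4·(4,-9) = (3.0000,-6.7500)
o1: d²=104 > ρ²=42 → inactive
o2: d²=97 > ρ²=42 → inactive
o3: d²=289 > ρ²=42 → inactive
o4: d²=40 ≤ ρ²=42; F_rep = 24·(-6,-2)/40² = (-0.0900,-0.0300)
F = F_att + ΣF_rep = (2.9100,-6.7800)
p' = p + 1/5·F = (-8.4180,-0.3560)

Fx=2.9100 Fy=-6.7800 x'=-8.4180 y'=-0.3560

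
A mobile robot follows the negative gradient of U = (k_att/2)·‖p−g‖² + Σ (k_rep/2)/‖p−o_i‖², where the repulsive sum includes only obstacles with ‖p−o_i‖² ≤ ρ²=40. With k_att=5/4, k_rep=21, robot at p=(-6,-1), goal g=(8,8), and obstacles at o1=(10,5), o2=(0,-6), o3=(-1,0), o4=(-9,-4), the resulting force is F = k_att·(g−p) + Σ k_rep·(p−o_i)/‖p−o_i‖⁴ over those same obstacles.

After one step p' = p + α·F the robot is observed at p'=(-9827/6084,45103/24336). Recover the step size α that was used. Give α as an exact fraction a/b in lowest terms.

α = 1/4

F_att = 5/4·(g−p) = 5/4·(14,9) = (17.5000,11.2500)
o1: d²=292 > ρ²=40 → inactive
o2: d²=61 > ρ²=40 → inactive
o3: d²=26 ≤ ρ²=40; F_rep = 21·(-5,-1)/26² = (-0.1553,-0.0311)
o4: d²=18 ≤ ρ²=40; F_rep = 21·(3,3)/18² = (0.1944,0.1944)
F = F_att + ΣF_rep = (17.5391,11.4134)
Δp = p'−p = (4.3848,2.8533); α = Δx/Fx = (26677/6084) / (26677/1521) = 1/4
check: Δy/Fy = (69439/24336) / (69439/6084) = 1/4 ✓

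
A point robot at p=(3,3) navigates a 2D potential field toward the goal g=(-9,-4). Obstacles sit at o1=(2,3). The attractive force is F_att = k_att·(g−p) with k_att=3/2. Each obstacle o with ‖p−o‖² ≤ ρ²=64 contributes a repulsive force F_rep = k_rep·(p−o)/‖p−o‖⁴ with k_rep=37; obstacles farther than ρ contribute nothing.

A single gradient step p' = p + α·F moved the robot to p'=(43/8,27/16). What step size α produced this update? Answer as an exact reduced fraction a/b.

F_att = 3/2·(g−p) = 3/2·(-12,-7) = (-18.0000,-10.5000)
o1: d²=1 ≤ ρ²=64; F_rep = 37·(1,0)/1² = (37.0000,0.0000)
F = F_att + ΣF_rep = (19.0000,-10.5000)
Δp = p'−p = (2.3750,-1.3125); α = Δx/Fx = (19/8) / (19) = 1/8
check: Δy/Fy = (-21/16) / (-21/2) = 1/8 ✓

α = 1/8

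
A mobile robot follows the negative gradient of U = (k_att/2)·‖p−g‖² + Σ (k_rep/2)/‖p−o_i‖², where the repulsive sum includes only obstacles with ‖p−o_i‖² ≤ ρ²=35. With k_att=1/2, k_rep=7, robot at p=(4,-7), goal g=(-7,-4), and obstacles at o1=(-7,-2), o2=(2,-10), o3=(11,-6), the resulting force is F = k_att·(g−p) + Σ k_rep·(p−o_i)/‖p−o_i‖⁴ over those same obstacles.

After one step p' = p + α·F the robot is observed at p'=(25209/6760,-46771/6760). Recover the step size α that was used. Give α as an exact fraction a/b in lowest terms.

α = 1/20

F_att = 1/2·(g−p) = 1/2·(-11,3) = (-5.5000,1.5000)
o1: d²=146 > ρ²=35 → inactive
o2: d²=13 ≤ ρ²=35; F_rep = 7·(2,3)/13² = (0.0828,0.1243)
o3: d²=50 > ρ²=35 → inactive
F = F_att + ΣF_rep = (-5.4172,1.6243)
Δp = p'−p = (-0.2709,0.0812); α = Δx/Fx = (-1831/6760) / (-1831/338) = 1/20
check: Δy/Fy = (549/6760) / (549/338) = 1/20 ✓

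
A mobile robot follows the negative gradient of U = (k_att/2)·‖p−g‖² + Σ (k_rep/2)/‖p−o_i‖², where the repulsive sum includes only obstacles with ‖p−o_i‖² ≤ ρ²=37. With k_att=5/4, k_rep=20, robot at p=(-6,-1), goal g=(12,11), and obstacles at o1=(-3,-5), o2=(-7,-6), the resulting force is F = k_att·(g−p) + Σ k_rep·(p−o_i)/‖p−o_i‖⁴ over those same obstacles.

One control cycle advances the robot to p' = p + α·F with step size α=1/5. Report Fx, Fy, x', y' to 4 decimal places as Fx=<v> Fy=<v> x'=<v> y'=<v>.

Fx=22.4336 Fy=15.2759 x'=-1.5133 y'=2.0552

F_att = 5/4·(g−p) = 5/4·(18,12) = (22.5000,15.0000)
o1: d²=25 ≤ ρ²=37; F_rep = 20·(-3,4)/25² = (-0.0960,0.1280)
o2: d²=26 ≤ ρ²=37; F_rep = 20·(1,5)/26² = (0.0296,0.1479)
F = F_att + ΣF_rep = (22.4336,15.2759)
p' = p + 1/5·F = (-1.5133,2.0552)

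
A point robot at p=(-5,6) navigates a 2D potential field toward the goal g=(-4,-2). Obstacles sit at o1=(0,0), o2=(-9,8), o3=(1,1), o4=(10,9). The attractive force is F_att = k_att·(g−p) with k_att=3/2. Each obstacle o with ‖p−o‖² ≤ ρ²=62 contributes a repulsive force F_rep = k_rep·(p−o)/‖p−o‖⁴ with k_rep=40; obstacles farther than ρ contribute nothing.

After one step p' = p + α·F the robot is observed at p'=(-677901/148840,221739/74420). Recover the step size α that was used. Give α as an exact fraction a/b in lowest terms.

α = 1/4

F_att = 3/2·(g−p) = 3/2·(1,-8) = (1.5000,-12.0000)
o1: d²=61 ≤ ρ²=62; F_rep = 40·(-5,6)/61² = (-0.0537,0.0645)
o2: d²=20 ≤ ρ²=62; F_rep = 40·(4,-2)/20² = (0.4000,-0.2000)
o3: d²=61 ≤ ρ²=62; F_rep = 40·(-6,5)/61² = (-0.0645,0.0537)
o4: d²=234 > ρ²=62 → inactive
F = F_att + ΣF_rep = (1.7818,-12.0818)
Δp = p'−p = (0.4454,-3.0204); α = Δx/Fx = (66299/148840) / (66299/37210) = 1/4
check: Δy/Fy = (-224781/74420) / (-224781/18605) = 1/4 ✓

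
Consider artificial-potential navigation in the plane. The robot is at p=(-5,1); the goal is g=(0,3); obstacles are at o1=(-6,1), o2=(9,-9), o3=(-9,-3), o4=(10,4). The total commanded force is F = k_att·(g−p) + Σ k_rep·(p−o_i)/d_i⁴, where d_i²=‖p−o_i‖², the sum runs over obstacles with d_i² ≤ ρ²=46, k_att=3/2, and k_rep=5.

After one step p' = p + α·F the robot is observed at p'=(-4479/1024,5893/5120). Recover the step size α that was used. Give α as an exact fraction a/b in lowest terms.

F_att = 3/2·(g−p) = 3/2·(5,2) = (7.5000,3.0000)
o1: d²=1 ≤ ρ²=46; F_rep = 5·(1,0)/1² = (5.0000,0.0000)
o2: d²=296 > ρ²=46 → inactive
o3: d²=32 ≤ ρ²=46; F_rep = 5·(4,4)/32² = (0.0195,0.0195)
o4: d²=234 > ρ²=46 → inactive
F = F_att + ΣF_rep = (12.5195,3.0195)
Δp = p'−p = (0.6260,0.1510); α = Δx/Fx = (641/1024) / (3205/256) = 1/20
check: Δy/Fy = (773/5120) / (773/256) = 1/20 ✓

α = 1/20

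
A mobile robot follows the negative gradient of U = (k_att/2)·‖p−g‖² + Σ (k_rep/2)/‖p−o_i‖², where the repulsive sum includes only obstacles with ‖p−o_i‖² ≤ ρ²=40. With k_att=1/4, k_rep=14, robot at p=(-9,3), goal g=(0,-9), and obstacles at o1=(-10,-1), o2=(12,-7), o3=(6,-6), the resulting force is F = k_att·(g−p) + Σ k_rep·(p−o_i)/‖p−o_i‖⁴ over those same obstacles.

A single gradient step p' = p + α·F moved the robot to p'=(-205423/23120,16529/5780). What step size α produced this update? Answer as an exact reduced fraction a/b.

α = 1/20

F_att = 1/4·(g−p) = 1/4·(9,-12) = (2.2500,-3.0000)
o1: d²=17 ≤ ρ²=40; F_rep = 14·(1,4)/17² = (0.0484,0.1938)
o2: d²=541 > ρ²=40 → inactive
o3: d²=306 > ρ²=40 → inactive
F = F_att + ΣF_rep = (2.2984,-2.8062)
Δp = p'−p = (0.1149,-0.1403); α = Δx/Fx = (2657/23120) / (2657/1156) = 1/20
check: Δy/Fy = (-811/5780) / (-811/289) = 1/20 ✓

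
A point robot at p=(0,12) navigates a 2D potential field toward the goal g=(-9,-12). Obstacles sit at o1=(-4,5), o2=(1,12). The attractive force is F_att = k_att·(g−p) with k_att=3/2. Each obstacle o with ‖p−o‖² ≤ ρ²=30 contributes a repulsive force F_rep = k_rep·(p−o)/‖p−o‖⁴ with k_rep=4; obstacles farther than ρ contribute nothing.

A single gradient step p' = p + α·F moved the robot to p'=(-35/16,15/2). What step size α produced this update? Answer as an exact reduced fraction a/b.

F_att = 3/2·(g−p) = 3/2·(-9,-24) = (-13.5000,-36.0000)
o1: d²=65 > ρ²=30 → inactive
o2: d²=1 ≤ ρ²=30; F_rep = 4·(-1,0)/1² = (-4.0000,0.0000)
F = F_att + ΣF_rep = (-17.5000,-36.0000)
Δp = p'−p = (-2.1875,-4.5000); α = Δx/Fx = (-35/16) / (-35/2) = 1/8
check: Δy/Fy = (-9/2) / (-36) = 1/8 ✓

α = 1/8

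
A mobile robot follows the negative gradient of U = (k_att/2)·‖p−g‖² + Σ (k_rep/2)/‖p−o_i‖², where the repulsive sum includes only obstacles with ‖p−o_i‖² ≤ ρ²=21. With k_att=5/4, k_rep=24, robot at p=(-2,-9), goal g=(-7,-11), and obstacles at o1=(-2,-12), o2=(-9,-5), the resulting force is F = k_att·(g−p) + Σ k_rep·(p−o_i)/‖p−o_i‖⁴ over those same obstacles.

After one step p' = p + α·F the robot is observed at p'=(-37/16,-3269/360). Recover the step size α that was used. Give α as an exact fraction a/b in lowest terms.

F_att = 5/4·(g−p) = 5/4·(-5,-2) = (-6.2500,-2.5000)
o1: d²=9 ≤ ρ²=21; F_rep = 24·(0,3)/9² = (0.0000,0.8889)
o2: d²=65 > ρ²=21 → inactive
F = F_att + ΣF_rep = (-6.2500,-1.6111)
Δp = p'−p = (-0.3125,-0.0806); α = Δx/Fx = (-5/16) / (-25/4) = 1/20
check: Δy/Fy = (-29/360) / (-29/18) = 1/20 ✓

α = 1/20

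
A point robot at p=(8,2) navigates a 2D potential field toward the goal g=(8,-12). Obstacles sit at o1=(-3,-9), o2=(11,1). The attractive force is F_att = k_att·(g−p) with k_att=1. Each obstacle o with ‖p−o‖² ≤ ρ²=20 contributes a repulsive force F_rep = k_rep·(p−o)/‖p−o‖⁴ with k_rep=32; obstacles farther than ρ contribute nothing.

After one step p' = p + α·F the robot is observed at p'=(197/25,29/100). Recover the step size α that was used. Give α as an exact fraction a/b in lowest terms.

α = 1/8

F_att = 1·(g−p) = 1·(0,-14) = (0.0000,-14.0000)
o1: d²=242 > ρ²=20 → inactive
o2: d²=10 ≤ ρ²=20; F_rep = 32·(-3,1)/10² = (-0.9600,0.3200)
F = F_att + ΣF_rep = (-0.9600,-13.6800)
Δp = p'−p = (-0.1200,-1.7100); α = Δx/Fx = (-3/25) / (-24/25) = 1/8
check: Δy/Fy = (-171/100) / (-342/25) = 1/8 ✓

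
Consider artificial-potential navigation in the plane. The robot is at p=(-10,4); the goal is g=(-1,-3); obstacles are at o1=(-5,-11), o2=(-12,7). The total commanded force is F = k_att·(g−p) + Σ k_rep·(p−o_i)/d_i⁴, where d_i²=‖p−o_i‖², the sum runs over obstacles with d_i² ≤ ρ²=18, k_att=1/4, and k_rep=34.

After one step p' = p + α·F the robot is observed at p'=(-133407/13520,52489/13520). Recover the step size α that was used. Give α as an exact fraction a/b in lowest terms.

α = 1/20

F_att = 1/4·(g−p) = 1/4·(9,-7) = (2.2500,-1.7500)
o1: d²=250 > ρ²=18 → inactive
o2: d²=13 ≤ ρ²=18; F_rep = 34·(2,-3)/13² = (0.4024,-0.6036)
F = F_att + ΣF_rep = (2.6524,-2.3536)
Δp = p'−p = (0.1326,-0.1177); α = Δx/Fx = (1793/13520) / (1793/676) = 1/20
check: Δy/Fy = (-1591/13520) / (-1591/676) = 1/20 ✓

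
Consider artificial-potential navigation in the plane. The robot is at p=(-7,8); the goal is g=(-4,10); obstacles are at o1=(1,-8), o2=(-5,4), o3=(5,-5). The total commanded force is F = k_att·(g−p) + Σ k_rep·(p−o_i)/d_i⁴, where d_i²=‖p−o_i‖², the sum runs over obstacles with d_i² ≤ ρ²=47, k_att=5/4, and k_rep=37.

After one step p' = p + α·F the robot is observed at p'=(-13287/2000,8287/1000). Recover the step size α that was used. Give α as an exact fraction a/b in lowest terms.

α = 1/10

F_att = 5/4·(g−p) = 5/4·(3,2) = (3.7500,2.5000)
o1: d²=320 > ρ²=47 → inactive
o2: d²=20 ≤ ρ²=47; F_rep = 37·(-2,4)/20² = (-0.1850,0.3700)
o3: d²=313 > ρ²=47 → inactive
F = F_att + ΣF_rep = (3.5650,2.8700)
Δp = p'−p = (0.3565,0.2870); α = Δx/Fx = (713/2000) / (713/200) = 1/10
check: Δy/Fy = (287/1000) / (287/100) = 1/10 ✓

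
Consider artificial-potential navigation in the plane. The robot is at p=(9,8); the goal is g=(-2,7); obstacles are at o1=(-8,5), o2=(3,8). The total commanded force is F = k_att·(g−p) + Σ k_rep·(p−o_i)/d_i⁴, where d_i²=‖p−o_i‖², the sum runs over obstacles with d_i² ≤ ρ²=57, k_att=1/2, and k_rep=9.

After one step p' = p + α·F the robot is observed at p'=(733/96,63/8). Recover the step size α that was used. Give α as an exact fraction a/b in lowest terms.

α = 1/4

F_att = 1/2·(g−p) = 1/2·(-11,-1) = (-5.5000,-0.5000)
o1: d²=298 > ρ²=57 → inactive
o2: d²=36 ≤ ρ²=57; F_rep = 9·(6,0)/36² = (0.0417,0.0000)
F = F_att + ΣF_rep = (-5.4583,-0.5000)
Δp = p'−p = (-1.3646,-0.1250); α = Δx/Fx = (-131/96) / (-131/24) = 1/4
check: Δy/Fy = (-1/8) / (-1/2) = 1/4 ✓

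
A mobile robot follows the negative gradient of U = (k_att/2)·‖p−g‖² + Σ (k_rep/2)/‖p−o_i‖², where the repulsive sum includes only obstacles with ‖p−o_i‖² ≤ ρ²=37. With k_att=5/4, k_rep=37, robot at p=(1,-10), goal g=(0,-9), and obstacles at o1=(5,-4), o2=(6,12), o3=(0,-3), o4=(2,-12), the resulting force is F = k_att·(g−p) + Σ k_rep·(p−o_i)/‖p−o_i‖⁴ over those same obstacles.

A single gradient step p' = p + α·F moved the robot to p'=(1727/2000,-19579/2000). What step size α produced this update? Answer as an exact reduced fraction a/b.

α = 1/20

F_att = 5/4·(g−p) = 5/4·(-1,1) = (-1.2500,1.2500)
o1: d²=52 > ρ²=37 → inactive
o2: d²=509 > ρ²=37 → inactive
o3: d²=50 > ρ²=37 → inactive
o4: d²=5 ≤ ρ²=37; F_rep = 37·(-1,2)/5² = (-1.4800,2.9600)
F = F_att + ΣF_rep = (-2.7300,4.2100)
Δp = p'−p = (-0.1365,0.2105); α = Δx/Fx = (-273/2000) / (-273/100) = 1/20
check: Δy/Fy = (421/2000) / (421/100) = 1/20 ✓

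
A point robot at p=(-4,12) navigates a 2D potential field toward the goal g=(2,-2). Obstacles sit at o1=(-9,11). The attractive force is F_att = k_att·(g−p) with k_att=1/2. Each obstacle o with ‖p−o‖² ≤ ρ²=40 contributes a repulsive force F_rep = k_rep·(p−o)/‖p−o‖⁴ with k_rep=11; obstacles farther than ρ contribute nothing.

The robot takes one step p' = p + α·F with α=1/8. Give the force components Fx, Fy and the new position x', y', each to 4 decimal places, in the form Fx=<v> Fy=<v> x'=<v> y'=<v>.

Fx=3.0814 Fy=-6.9837 x'=-3.6148 y'=11.1270

F_att = 1/2·(g−p) = 1/2·(6,-14) = (3.0000,-7.0000)
o1: d²=26 ≤ ρ²=40; F_rep = 11·(5,1)/26² = (0.0814,0.0163)
F = F_att + ΣF_rep = (3.0814,-6.9837)
p' = p + 1/8·F = (-3.6148,11.1270)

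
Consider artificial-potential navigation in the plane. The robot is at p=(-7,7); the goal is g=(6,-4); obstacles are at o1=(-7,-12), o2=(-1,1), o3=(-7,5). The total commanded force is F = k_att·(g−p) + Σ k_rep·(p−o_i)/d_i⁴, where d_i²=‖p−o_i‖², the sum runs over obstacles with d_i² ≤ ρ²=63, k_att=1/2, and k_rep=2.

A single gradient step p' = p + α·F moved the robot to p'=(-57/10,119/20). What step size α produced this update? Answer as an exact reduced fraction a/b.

α = 1/5

F_att = 1/2·(g−p) = 1/2·(13,-11) = (6.5000,-5.5000)
o1: d²=361 > ρ²=63 → inactive
o2: d²=72 > ρ²=63 → inactive
o3: d²=4 ≤ ρ²=63; F_rep = 2·(0,2)/4² = (0.0000,0.2500)
F = F_att + ΣF_rep = (6.5000,-5.2500)
Δp = p'−p = (1.3000,-1.0500); α = Δx/Fx = (13/10) / (13/2) = 1/5
check: Δy/Fy = (-21/20) / (-21/4) = 1/5 ✓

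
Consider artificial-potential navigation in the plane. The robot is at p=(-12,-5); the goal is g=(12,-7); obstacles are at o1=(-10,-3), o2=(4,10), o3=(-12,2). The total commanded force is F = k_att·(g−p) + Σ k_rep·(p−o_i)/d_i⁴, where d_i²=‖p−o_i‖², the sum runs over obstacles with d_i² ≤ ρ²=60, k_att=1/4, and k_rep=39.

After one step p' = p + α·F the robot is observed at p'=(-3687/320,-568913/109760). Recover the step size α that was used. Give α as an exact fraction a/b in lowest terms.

α = 1/10

F_att = 1/4·(g−p) = 1/4·(24,-2) = (6.0000,-0.5000)
o1: d²=8 ≤ ρ²=60; F_rep = 39·(-2,-2)/8² = (-1.2188,-1.2188)
o2: d²=481 > ρ²=60 → inactive
o3: d²=49 ≤ ρ²=60; F_rep = 39·(0,-7)/49² = (0.0000,-0.1137)
F = F_att + ΣF_rep = (4.7812,-1.8325)
Δp = p'−p = (0.4781,-0.1832); α = Δx/Fx = (153/320) / (153/32) = 1/10
check: Δy/Fy = (-20113/109760) / (-20113/10976) = 1/10 ✓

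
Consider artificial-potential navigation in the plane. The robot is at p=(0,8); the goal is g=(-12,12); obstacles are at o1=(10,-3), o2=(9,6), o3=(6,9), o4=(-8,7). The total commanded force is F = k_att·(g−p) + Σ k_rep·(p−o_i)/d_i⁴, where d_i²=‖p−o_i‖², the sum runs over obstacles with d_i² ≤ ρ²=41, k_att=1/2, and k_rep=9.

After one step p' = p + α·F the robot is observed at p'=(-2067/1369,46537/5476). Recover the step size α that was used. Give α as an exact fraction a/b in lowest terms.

α = 1/4

F_att = 1/2·(g−p) = 1/2·(-12,4) = (-6.0000,2.0000)
o1: d²=221 > ρ²=41 → inactive
o2: d²=85 > ρ²=41 → inactive
o3: d²=37 ≤ ρ²=41; F_rep = 9·(-6,-1)/37² = (-0.0394,-0.0066)
o4: d²=65 > ρ²=41 → inactive
F = F_att + ΣF_rep = (-6.0394,1.9934)
Δp = p'−p = (-1.5099,0.4984); α = Δx/Fx = (-2067/1369) / (-8268/1369) = 1/4
check: Δy/Fy = (2729/5476) / (2729/1369) = 1/4 ✓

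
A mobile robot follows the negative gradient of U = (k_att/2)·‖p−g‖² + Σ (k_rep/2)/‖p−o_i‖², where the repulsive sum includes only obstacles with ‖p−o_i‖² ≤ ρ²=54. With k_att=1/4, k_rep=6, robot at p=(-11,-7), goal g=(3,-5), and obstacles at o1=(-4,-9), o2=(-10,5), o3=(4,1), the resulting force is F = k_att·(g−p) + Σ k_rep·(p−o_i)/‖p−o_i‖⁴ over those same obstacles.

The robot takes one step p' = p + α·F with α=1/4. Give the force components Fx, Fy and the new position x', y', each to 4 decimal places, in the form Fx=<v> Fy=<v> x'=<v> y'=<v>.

Fx=3.4850 Fy=0.5043 x'=-10.1287 y'=-6.8739

F_att = 1/4·(g−p) = 1/4·(14,2) = (3.5000,0.5000)
o1: d²=53 ≤ ρ²=54; F_rep = 6·(-7,2)/53² = (-0.0150,0.0043)
o2: d²=145 > ρ²=54 → inactive
o3: d²=289 > ρ²=54 → inactive
F = F_att + ΣF_rep = (3.4850,0.5043)
p' = p + 1/4·F = (-10.1287,-6.8739)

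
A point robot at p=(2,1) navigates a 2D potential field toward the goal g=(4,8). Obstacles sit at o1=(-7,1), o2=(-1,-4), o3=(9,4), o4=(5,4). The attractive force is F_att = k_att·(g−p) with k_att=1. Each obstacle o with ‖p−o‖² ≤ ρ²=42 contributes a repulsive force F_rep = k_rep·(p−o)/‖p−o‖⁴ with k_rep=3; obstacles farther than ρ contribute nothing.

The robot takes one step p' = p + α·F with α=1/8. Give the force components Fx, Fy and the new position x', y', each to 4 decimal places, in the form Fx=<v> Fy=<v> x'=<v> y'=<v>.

Fx=1.9800 Fy=6.9852 x'=2.2475 y'=1.8731

F_att = 1·(g−p) = 1·(2,7) = (2.0000,7.0000)
o1: d²=81 > ρ²=42 → inactive
o2: d²=34 ≤ ρ²=42; F_rep = 3·(3,5)/34² = (0.0078,0.0130)
o3: d²=58 > ρ²=42 → inactive
o4: d²=18 ≤ ρ²=42; F_rep = 3·(-3,-3)/18² = (-0.0278,-0.0278)
F = F_att + ΣF_rep = (1.9800,6.9852)
p' = p + 1/8·F = (2.2475,1.8731)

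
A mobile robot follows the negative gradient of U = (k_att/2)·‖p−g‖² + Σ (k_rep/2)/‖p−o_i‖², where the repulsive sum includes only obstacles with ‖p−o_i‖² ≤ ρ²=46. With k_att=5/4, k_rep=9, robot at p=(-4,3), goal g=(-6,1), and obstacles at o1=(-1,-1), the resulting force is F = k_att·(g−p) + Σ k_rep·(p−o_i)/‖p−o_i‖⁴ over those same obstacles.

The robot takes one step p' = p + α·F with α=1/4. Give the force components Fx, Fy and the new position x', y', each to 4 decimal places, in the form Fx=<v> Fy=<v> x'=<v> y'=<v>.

Fx=-2.5432 Fy=-2.4424 x'=-4.6358 y'=2.3894

F_att = 5/4·(g−p) = 5/4·(-2,-2) = (-2.5000,-2.5000)
o1: d²=25 ≤ ρ²=46; F_rep = 9·(-3,4)/25² = (-0.0432,0.0576)
F = F_att + ΣF_rep = (-2.5432,-2.4424)
p' = p + 1/4·F = (-4.6358,2.3894)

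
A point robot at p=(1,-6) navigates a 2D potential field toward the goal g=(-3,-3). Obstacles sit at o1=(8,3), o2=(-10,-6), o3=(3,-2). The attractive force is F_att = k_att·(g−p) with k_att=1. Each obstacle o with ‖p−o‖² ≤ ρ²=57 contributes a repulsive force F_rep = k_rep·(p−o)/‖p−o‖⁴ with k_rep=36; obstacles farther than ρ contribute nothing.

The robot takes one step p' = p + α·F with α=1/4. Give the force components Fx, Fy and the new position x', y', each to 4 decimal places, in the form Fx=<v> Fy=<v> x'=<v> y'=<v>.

Fx=-4.1800 Fy=2.6400 x'=-0.0450 y'=-5.3400

F_att = 1·(g−p) = 1·(-4,3) = (-4.0000,3.0000)
o1: d²=130 > ρ²=57 → inactive
o2: d²=121 > ρ²=57 → inactive
o3: d²=20 ≤ ρ²=57; F_rep = 36·(-2,-4)/20² = (-0.1800,-0.3600)
F = F_att + ΣF_rep = (-4.1800,2.6400)
p' = p + 1/4·F = (-0.0450,-5.3400)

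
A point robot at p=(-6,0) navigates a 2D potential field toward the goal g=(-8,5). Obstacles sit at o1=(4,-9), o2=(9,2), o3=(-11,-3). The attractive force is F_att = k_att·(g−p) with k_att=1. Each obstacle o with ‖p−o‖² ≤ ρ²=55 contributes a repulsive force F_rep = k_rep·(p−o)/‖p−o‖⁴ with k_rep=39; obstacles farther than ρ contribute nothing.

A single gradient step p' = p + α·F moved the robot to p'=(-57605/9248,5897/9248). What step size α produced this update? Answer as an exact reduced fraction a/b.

α = 1/8

F_att = 1·(g−p) = 1·(-2,5) = (-2.0000,5.0000)
o1: d²=181 > ρ²=55 → inactive
o2: d²=229 > ρ²=55 → inactive
o3: d²=34 ≤ ρ²=55; F_rep = 39·(5,3)/34² = (0.1687,0.1012)
F = F_att + ΣF_rep = (-1.8313,5.1012)
Δp = p'−p = (-0.2289,0.6377); α = Δx/Fx = (-2117/9248) / (-2117/1156) = 1/8
check: Δy/Fy = (5897/9248) / (5897/1156) = 1/8 ✓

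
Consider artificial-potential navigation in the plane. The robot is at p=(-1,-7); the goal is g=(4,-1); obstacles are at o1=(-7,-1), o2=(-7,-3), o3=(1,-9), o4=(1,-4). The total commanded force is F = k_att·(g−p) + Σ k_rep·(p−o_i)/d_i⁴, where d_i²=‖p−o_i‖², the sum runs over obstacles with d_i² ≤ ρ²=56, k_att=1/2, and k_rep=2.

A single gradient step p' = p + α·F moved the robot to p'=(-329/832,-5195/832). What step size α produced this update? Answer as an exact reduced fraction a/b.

F_att = 1/2·(g−p) = 1/2·(5,6) = (2.5000,3.0000)
o1: d²=72 > ρ²=56 → inactive
o2: d²=52 ≤ ρ²=56; F_rep = 2·(6,-4)/52² = (0.0044,-0.0030)
o3: d²=8 ≤ ρ²=56; F_rep = 2·(-2,2)/8² = (-0.0625,0.0625)
o4: d²=13 ≤ ρ²=56; F_rep = 2·(-2,-3)/13² = (-0.0237,-0.0355)
F = F_att + ΣF_rep = (2.4183,3.0240)
Δp = p'−p = (0.6046,0.7560); α = Δx/Fx = (503/832) / (503/208) = 1/4
check: Δy/Fy = (629/832) / (629/208) = 1/4 ✓

α = 1/4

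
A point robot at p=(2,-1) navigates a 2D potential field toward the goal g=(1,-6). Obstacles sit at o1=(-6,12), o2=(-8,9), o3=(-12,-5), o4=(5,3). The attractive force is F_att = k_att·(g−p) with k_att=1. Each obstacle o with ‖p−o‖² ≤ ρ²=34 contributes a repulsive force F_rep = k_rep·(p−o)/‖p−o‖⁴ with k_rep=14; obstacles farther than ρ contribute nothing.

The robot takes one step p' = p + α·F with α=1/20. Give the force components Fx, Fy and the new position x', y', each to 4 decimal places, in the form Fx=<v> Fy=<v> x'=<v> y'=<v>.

Fx=-1.0672 Fy=-5.0896 x'=1.9466 y'=-1.2545

F_att = 1·(g−p) = 1·(-1,-5) = (-1.0000,-5.0000)
o1: d²=233 > ρ²=34 → inactive
o2: d²=200 > ρ²=34 → inactive
o3: d²=212 > ρ²=34 → inactive
o4: d²=25 ≤ ρ²=34; F_rep = 14·(-3,-4)/25² = (-0.0672,-0.0896)
F = F_att + ΣF_rep = (-1.0672,-5.0896)
p' = p + 1/20·F = (1.9466,-1.2545)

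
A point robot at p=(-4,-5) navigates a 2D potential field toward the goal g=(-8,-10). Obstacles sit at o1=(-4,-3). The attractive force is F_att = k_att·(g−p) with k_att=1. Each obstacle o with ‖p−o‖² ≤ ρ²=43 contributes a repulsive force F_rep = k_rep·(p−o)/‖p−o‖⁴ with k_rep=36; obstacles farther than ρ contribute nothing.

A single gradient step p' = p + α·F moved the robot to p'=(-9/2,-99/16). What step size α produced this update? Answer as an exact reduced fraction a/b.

α = 1/8

F_att = 1·(g−p) = 1·(-4,-5) = (-4.0000,-5.0000)
o1: d²=4 ≤ ρ²=43; F_rep = 36·(0,-2)/4² = (0.0000,-4.5000)
F = F_att + ΣF_rep = (-4.0000,-9.5000)
Δp = p'−p = (-0.5000,-1.1875); α = Δx/Fx = (-1/2) / (-4) = 1/8
check: Δy/Fy = (-19/16) / (-19/2) = 1/8 ✓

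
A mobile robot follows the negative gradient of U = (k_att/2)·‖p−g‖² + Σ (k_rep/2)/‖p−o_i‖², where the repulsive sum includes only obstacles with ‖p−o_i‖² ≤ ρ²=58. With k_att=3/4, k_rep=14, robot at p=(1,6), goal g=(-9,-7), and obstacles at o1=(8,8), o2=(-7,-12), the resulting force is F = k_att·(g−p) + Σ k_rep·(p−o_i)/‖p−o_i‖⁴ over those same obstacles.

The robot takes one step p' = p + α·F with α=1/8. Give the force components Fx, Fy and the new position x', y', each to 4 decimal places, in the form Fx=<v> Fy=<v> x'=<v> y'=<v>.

F_att = 3/4·(g−p) = 3/4·(-10,-13) = (-7.5000,-9.7500)
o1: d²=53 ≤ ρ²=58; F_rep = 14·(-7,-2)/53² = (-0.0349,-0.0100)
o2: d²=388 > ρ²=58 → inactive
F = F_att + ΣF_rep = (-7.5349,-9.7600)
p' = p + 1/8·F = (0.0581,4.7800)

Fx=-7.5349 Fy=-9.7600 x'=0.0581 y'=4.7800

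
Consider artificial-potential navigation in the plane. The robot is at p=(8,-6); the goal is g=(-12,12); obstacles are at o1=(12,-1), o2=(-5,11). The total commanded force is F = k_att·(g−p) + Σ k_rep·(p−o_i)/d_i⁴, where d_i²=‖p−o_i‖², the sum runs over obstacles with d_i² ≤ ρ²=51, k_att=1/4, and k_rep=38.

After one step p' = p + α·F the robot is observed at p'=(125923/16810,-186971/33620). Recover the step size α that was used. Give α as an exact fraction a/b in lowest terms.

α = 1/10

F_att = 1/4·(g−p) = 1/4·(-20,18) = (-5.0000,4.5000)
o1: d²=41 ≤ ρ²=51; F_rep = 38·(-4,-5)/41² = (-0.0904,-0.1130)
o2: d²=458 > ρ²=51 → inactive
F = F_att + ΣF_rep = (-5.0904,4.3870)
Δp = p'−p = (-0.5090,0.4387); α = Δx/Fx = (-8557/16810) / (-8557/1681) = 1/10
check: Δy/Fy = (14749/33620) / (14749/3362) = 1/10 ✓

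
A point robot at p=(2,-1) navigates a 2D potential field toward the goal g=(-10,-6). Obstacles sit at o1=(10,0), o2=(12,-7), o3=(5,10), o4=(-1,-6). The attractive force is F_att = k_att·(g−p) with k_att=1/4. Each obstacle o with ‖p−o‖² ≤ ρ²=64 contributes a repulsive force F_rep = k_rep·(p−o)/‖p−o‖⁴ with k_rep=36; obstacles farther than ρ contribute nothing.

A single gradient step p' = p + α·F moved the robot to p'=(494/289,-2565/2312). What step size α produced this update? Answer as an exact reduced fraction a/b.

F_att = 1/4·(g−p) = 1/4·(-12,-5) = (-3.0000,-1.2500)
o1: d²=65 > ρ²=64 → inactive
o2: d²=136 > ρ²=64 → inactive
o3: d²=130 > ρ²=64 → inactive
o4: d²=34 ≤ ρ²=64; F_rep = 36·(3,5)/34² = (0.0934,0.1557)
F = F_att + ΣF_rep = (-2.9066,-1.0943)
Δp = p'−p = (-0.2907,-0.1094); α = Δx/Fx = (-84/289) / (-840/289) = 1/10
check: Δy/Fy = (-253/2312) / (-1265/1156) = 1/10 ✓

α = 1/10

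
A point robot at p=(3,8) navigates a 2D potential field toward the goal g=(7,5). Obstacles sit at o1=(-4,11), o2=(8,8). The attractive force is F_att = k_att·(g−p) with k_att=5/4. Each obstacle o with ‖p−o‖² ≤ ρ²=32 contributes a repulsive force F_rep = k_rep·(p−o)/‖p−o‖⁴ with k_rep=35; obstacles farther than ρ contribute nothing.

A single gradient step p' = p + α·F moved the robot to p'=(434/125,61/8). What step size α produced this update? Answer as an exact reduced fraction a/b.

F_att = 5/4·(g−p) = 5/4·(4,-3) = (5.0000,-3.7500)
o1: d²=58 > ρ²=32 → inactive
o2: d²=25 ≤ ρ²=32; F_rep = 35·(-5,0)/25² = (-0.2800,0.0000)
F = F_att + ΣF_rep = (4.7200,-3.7500)
Δp = p'−p = (0.4720,-0.3750); α = Δx/Fx = (59/125) / (118/25) = 1/10
check: Δy/Fy = (-3/8) / (-15/4) = 1/10 ✓

α = 1/10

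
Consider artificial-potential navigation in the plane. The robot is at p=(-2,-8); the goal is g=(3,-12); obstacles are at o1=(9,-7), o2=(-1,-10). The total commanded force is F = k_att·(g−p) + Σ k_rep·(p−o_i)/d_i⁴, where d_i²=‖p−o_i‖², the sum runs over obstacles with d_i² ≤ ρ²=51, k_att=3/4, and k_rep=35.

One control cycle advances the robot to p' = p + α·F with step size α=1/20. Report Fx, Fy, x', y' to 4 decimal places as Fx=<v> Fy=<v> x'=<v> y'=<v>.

F_att = 3/4·(g−p) = 3/4·(5,-4) = (3.7500,-3.0000)
o1: d²=122 > ρ²=51 → inactive
o2: d²=5 ≤ ρ²=51; F_rep = 35·(-1,2)/5² = (-1.4000,2.8000)
F = F_att + ΣF_rep = (2.3500,-0.2000)
p' = p + 1/20·F = (-1.8825,-8.0100)

Fx=2.3500 Fy=-0.2000 x'=-1.8825 y'=-8.0100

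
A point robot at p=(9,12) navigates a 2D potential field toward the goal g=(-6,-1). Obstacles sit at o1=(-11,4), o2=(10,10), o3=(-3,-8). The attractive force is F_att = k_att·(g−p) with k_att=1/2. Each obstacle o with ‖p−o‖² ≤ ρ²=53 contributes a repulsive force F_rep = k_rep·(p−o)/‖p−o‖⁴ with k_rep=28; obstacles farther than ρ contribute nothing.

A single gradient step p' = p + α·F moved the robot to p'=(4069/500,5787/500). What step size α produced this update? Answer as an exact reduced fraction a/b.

α = 1/10

F_att = 1/2·(g−p) = 1/2·(-15,-13) = (-7.5000,-6.5000)
o1: d²=464 > ρ²=53 → inactive
o2: d²=5 ≤ ρ²=53; F_rep = 28·(-1,2)/5² = (-1.1200,2.2400)
o3: d²=544 > ρ²=53 → inactive
F = F_att + ΣF_rep = (-8.6200,-4.2600)
Δp = p'−p = (-0.8620,-0.4260); α = Δx/Fx = (-431/500) / (-431/50) = 1/10
check: Δy/Fy = (-213/500) / (-213/50) = 1/10 ✓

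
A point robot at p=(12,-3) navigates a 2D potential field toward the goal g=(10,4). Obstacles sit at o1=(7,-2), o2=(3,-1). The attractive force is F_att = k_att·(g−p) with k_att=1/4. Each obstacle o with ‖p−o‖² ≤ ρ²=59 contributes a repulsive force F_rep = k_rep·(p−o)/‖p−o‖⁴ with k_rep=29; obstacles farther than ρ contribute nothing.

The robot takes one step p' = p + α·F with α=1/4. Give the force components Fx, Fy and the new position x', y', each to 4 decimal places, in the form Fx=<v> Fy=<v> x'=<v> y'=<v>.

F_att = 1/4·(g−p) = 1/4·(-2,7) = (-0.5000,1.7500)
o1: d²=26 ≤ ρ²=59; F_rep = 29·(5,-1)/26² = (0.2145,-0.0429)
o2: d²=85 > ρ²=59 → inactive
F = F_att + ΣF_rep = (-0.2855,1.7071)
p' = p + 1/4·F = (11.9286,-2.5732)

Fx=-0.2855 Fy=1.7071 x'=11.9286 y'=-2.5732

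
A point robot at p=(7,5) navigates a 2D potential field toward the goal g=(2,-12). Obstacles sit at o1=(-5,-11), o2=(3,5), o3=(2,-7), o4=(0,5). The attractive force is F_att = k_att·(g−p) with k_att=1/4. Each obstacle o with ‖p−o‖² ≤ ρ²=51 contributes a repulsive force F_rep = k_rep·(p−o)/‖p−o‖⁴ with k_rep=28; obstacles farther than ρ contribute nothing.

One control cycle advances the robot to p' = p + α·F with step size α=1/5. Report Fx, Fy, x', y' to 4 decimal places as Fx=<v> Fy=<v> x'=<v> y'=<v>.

F_att = 1/4·(g−p) = 1/4·(-5,-17) = (-1.2500,-4.2500)
o1: d²=400 > ρ²=51 → inactive
o2: d²=16 ≤ ρ²=51; F_rep = 28·(4,0)/16² = (0.4375,0.0000)
o3: d²=169 > ρ²=51 → inactive
o4: d²=49 ≤ ρ²=51; F_rep = 28·(7,0)/49² = (0.0816,0.0000)
F = F_att + ΣF_rep = (-0.7309,-4.2500)
p' = p + 1/5·F = (6.8538,4.1500)

Fx=-0.7309 Fy=-4.2500 x'=6.8538 y'=4.1500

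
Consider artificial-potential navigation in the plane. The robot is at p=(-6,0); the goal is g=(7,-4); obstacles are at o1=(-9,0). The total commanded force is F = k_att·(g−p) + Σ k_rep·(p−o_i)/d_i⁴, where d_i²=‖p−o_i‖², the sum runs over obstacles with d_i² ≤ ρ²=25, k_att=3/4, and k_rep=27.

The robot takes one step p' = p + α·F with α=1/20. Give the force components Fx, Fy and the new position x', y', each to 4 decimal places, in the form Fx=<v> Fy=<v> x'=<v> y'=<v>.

F_att = 3/4·(g−p) = 3/4·(13,-4) = (9.7500,-3.0000)
o1: d²=9 ≤ ρ²=25; F_rep = 27·(3,0)/9² = (1.0000,0.0000)
F = F_att + ΣF_rep = (10.7500,-3.0000)
p' = p + 1/20·F = (-5.4625,-0.1500)

Fx=10.7500 Fy=-3.0000 x'=-5.4625 y'=-0.1500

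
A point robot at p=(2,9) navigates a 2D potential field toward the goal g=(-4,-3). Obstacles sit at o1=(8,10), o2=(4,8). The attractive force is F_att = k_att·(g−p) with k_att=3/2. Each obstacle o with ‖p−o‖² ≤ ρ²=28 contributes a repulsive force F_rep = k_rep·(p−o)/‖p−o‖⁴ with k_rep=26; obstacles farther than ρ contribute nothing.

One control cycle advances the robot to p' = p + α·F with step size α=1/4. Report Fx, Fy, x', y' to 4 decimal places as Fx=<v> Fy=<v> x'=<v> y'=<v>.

F_att = 3/2·(g−p) = 3/2·(-6,-12) = (-9.0000,-18.0000)
o1: d²=37 > ρ²=28 → inactive
o2: d²=5 ≤ ρ²=28; F_rep = 26·(-2,1)/5² = (-2.0800,1.0400)
F = F_att + ΣF_rep = (-11.0800,-16.9600)
p' = p + 1/4·F = (-0.7700,4.7600)

Fx=-11.0800 Fy=-16.9600 x'=-0.7700 y'=4.7600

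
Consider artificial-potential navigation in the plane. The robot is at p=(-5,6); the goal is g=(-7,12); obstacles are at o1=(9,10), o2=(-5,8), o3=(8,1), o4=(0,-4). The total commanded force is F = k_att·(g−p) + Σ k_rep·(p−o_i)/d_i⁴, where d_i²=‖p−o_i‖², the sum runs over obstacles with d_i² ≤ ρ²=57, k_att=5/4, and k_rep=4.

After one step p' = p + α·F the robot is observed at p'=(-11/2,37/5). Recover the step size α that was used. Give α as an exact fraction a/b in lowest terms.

F_att = 5/4·(g−p) = 5/4·(-2,6) = (-2.5000,7.5000)
o1: d²=212 > ρ²=57 → inactive
o2: d²=4 ≤ ρ²=57; F_rep = 4·(0,-2)/4² = (0.0000,-0.5000)
o3: d²=194 > ρ²=57 → inactive
o4: d²=125 > ρ²=57 → inactive
F = F_att + ΣF_rep = (-2.5000,7.0000)
Δp = p'−p = (-0.5000,1.4000); α = Δx/Fx = (-1/2) / (-5/2) = 1/5
check: Δy/Fy = (7/5) / (7) = 1/5 ✓

α = 1/5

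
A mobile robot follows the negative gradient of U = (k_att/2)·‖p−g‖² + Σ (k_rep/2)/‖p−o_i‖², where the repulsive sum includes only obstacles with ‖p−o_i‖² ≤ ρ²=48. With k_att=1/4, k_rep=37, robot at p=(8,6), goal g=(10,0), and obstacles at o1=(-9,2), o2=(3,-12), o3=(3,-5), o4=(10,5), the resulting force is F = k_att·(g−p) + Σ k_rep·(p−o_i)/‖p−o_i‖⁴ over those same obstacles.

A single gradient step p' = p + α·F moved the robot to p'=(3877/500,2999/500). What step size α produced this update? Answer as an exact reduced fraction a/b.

α = 1/10

F_att = 1/4·(g−p) = 1/4·(2,-6) = (0.5000,-1.5000)
o1: d²=305 > ρ²=48 → inactive
o2: d²=349 > ρ²=48 → inactive
o3: d²=146 > ρ²=48 → inactive
o4: d²=5 ≤ ρ²=48; F_rep = 37·(-2,1)/5² = (-2.9600,1.4800)
F = F_att + ΣF_rep = (-2.4600,-0.0200)
Δp = p'−p = (-0.2460,-0.0020); α = Δx/Fx = (-123/500) / (-123/50) = 1/10
check: Δy/Fy = (-1/500) / (-1/50) = 1/10 ✓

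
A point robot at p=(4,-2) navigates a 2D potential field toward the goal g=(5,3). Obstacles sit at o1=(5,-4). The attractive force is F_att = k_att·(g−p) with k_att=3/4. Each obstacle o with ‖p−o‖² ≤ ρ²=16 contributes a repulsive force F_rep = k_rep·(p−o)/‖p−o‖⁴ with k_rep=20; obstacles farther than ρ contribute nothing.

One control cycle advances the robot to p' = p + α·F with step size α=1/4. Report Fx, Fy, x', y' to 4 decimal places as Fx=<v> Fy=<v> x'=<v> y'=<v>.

F_att = 3/4·(g−p) = 3/4·(1,5) = (0.7500,3.7500)
o1: d²=5 ≤ ρ²=16; F_rep = 20·(-1,2)/5² = (-0.8000,1.6000)
F = F_att + ΣF_rep = (-0.0500,5.3500)
p' = p + 1/4·F = (3.9875,-0.6625)

Fx=-0.0500 Fy=5.3500 x'=3.9875 y'=-0.6625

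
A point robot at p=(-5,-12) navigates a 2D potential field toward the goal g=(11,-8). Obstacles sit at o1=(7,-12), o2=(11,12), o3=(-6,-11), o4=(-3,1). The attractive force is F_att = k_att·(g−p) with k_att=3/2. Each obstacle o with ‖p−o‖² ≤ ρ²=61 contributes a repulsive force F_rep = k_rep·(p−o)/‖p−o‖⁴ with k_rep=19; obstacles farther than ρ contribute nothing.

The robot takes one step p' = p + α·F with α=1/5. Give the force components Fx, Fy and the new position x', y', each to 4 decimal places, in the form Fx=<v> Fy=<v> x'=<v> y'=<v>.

Fx=28.7500 Fy=1.2500 x'=0.7500 y'=-11.7500

F_att = 3/2·(g−p) = 3/2·(16,4) = (24.0000,6.0000)
o1: d²=144 > ρ²=61 → inactive
o2: d²=832 > ρ²=61 → inactive
o3: d²=2 ≤ ρ²=61; F_rep = 19·(1,-1)/2² = (4.7500,-4.7500)
o4: d²=173 > ρ²=61 → inactive
F = F_att + ΣF_rep = (28.7500,1.2500)
p' = p + 1/5·F = (0.7500,-11.7500)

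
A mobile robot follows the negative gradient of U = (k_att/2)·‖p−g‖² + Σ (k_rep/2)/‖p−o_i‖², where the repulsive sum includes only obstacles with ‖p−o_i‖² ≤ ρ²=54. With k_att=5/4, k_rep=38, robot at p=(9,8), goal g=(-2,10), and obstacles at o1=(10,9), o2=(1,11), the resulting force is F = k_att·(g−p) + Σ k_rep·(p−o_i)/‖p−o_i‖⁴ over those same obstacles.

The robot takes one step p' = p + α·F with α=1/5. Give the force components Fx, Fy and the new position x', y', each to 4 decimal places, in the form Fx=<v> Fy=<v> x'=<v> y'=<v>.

F_att = 5/4·(g−p) = 5/4·(-11,2) = (-13.7500,2.5000)
o1: d²=2 ≤ ρ²=54; F_rep = 38·(-1,-1)/2² = (-9.5000,-9.5000)
o2: d²=73 > ρ²=54 → inactive
F = F_att + ΣF_rep = (-23.2500,-7.0000)
p' = p + 1/5·F = (4.3500,6.6000)

Fx=-23.2500 Fy=-7.0000 x'=4.3500 y'=6.6000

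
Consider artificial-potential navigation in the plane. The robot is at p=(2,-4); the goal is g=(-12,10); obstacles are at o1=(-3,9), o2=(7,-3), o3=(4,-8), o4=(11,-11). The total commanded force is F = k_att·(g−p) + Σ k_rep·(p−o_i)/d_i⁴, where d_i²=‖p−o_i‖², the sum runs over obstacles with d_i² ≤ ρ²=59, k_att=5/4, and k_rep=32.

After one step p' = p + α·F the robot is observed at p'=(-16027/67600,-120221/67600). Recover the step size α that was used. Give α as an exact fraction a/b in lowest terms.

F_att = 5/4·(g−p) = 5/4·(-14,14) = (-17.5000,17.5000)
o1: d²=194 > ρ²=59 → inactive
o2: d²=26 ≤ ρ²=59; F_rep = 32·(-5,-1)/26² = (-0.2367,-0.0473)
o3: d²=20 ≤ ρ²=59; F_rep = 32·(-2,4)/20² = (-0.1600,0.3200)
o4: d²=130 > ρ²=59 → inactive
F = F_att + ΣF_rep = (-17.8967,17.7727)
Δp = p'−p = (-2.2371,2.2216); α = Δx/Fx = (-151227/67600) / (-151227/8450) = 1/8
check: Δy/Fy = (150179/67600) / (150179/8450) = 1/8 ✓

α = 1/8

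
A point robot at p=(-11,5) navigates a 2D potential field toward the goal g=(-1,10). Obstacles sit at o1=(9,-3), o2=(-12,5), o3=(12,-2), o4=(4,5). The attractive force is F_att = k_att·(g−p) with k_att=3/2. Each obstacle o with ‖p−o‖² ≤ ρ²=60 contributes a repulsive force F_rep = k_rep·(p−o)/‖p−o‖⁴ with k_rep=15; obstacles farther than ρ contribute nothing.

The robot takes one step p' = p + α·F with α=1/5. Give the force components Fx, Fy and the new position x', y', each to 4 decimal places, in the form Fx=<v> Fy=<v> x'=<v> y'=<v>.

Fx=30.0000 Fy=7.5000 x'=-5.0000 y'=6.5000

F_att = 3/2·(g−p) = 3/2·(10,5) = (15.0000,7.5000)
o1: d²=464 > ρ²=60 → inactive
o2: d²=1 ≤ ρ²=60; F_rep = 15·(1,0)/1² = (15.0000,0.0000)
o3: d²=578 > ρ²=60 → inactive
o4: d²=225 > ρ²=60 → inactive
F = F_att + ΣF_rep = (30.0000,7.5000)
p' = p + 1/5·F = (-5.0000,6.5000)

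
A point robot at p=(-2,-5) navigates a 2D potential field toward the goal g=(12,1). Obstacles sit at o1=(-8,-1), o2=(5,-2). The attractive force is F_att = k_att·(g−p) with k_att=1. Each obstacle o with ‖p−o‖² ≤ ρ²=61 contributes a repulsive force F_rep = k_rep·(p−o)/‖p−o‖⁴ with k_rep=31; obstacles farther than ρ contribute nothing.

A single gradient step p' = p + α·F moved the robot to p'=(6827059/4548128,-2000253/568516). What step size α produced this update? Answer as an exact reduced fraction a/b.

α = 1/4

F_att = 1·(g−p) = 1·(14,6) = (14.0000,6.0000)
o1: d²=52 ≤ ρ²=61; F_rep = 31·(6,-4)/52² = (0.0688,-0.0459)
o2: d²=58 ≤ ρ²=61; F_rep = 31·(-7,-3)/58² = (-0.0645,-0.0276)
F = F_att + ΣF_rep = (14.0043,5.9265)
Δp = p'−p = (3.5011,1.4816); α = Δx/Fx = (15923315/4548128) / (15923315/1137032) = 1/4
check: Δy/Fy = (842327/568516) / (842327/142129) = 1/4 ✓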